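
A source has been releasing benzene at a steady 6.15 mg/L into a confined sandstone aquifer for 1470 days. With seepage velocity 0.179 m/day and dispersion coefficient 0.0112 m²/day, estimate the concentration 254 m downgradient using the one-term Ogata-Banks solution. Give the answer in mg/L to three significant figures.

For a continuous step input, C/C₀ ≈ ½·erfc((x−vt)/(2√(Dt))).
vt = 0.179 × 1470 = 263.13 m and 2√(Dt) = 2√(0.0112 × 1470) = 8.115 m.
Argument (x−vt)/(2√(Dt)) = (254 − 263.13)/8.115 = -1.125; ½·erfc(-1.125) = 0.9442.
C = 6.15 × 0.9442 = 5.81 mg/L.

5.81 mg/L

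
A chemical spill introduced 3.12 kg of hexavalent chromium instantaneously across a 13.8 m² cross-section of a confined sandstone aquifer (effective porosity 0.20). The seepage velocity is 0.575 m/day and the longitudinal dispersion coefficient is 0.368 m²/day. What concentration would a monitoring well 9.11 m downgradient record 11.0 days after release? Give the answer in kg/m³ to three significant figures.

0.0982 kg/m³

For an instantaneous plane source, C(x,t) = M/(n_e·A·√(4πDt)) · exp(−(x−vt)²/(4Dt)), with n_e·A the pore (flow) area.
Plume center vt = 0.575 × 11.0 = 6.325 m, so the well at 9.11 m is 2.785 m downgradient of the peak.
√(4πDt) = 7.132 m, giving peak height M/(n_e·A·√(4πDt)) = 3.12/(0.20 × 13.8 × 7.132) = 0.1585 kg/m³.
(x−vt)²/(4Dt) = (2.785)²/(4 × 0.368 × 11.0) = 0.4790; exp(−0.4790) = 0.6194.
C = 0.1585 × 0.6194 = 0.0982 kg/m³.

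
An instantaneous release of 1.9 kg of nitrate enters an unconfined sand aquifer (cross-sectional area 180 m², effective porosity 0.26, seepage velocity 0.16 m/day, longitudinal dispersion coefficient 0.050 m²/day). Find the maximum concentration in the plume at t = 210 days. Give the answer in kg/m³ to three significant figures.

0.00353 kg/m³

The peak of an instantaneous 1D plume sits at x = vt; there the Gaussian factor is 1 and C_max = M/(n_e·A·√(4πDt)), where n_e·A is the pore area the mass is dissolved in.
√(4πDt) = √(4π × 0.050 × 210) = 11.49 m, so C_max = 1.9/(0.26 × 180 × 11.49) = 0.00353 kg/m³.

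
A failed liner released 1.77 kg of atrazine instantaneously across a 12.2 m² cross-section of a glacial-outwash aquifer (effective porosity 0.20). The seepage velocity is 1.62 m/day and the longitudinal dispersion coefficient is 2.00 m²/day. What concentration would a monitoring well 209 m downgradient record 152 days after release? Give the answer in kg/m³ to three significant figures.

For an instantaneous plane source, C(x,t) = M/(n_e·A·√(4πDt)) · exp(−(x−vt)²/(4Dt)), with n_e·A the pore (flow) area.
Plume center vt = 1.62 × 152 = 246.24 m, so the well at 209 m is 37.24 m upgradient of the peak.
√(4πDt) = 61.81 m, giving peak height M/(n_e·A·√(4πDt)) = 1.77/(0.20 × 12.2 × 61.81) = 0.01174 kg/m³.
(x−vt)²/(4Dt) = (-37.24)²/(4 × 2.00 × 152) = 1.140; exp(−1.140) = 0.3198.
C = 0.01174 × 0.3198 = 0.00375 kg/m³.

0.00375 kg/m³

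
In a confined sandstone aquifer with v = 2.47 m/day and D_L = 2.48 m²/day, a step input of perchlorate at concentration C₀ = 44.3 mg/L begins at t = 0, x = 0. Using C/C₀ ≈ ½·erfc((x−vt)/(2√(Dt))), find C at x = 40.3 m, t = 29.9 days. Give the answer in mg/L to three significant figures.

For a continuous step input, C/C₀ ≈ ½·erfc((x−vt)/(2√(Dt))).
vt = 2.47 × 29.9 = 73.853 m and 2√(Dt) = 2√(2.48 × 29.9) = 17.22 m.
Argument (x−vt)/(2√(Dt)) = (40.3 − 73.853)/17.22 = -1.948; ½·erfc(-1.948) = 0.9971.
C = 44.3 × 0.9971 = 44.2 mg/L.

44.2 mg/L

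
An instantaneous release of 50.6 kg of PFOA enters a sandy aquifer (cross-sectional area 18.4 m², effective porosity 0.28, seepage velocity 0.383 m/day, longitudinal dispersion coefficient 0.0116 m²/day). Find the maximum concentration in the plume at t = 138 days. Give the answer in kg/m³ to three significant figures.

2.19 kg/m³

The peak of an instantaneous 1D plume sits at x = vt; there the Gaussian factor is 1 and C_max = M/(n_e·A·√(4πDt)), where n_e·A is the pore area the mass is dissolved in.
√(4πDt) = √(4π × 0.0116 × 138) = 4.485 m, so C_max = 50.6/(0.28 × 18.4 × 4.485) = 2.19 kg/m³.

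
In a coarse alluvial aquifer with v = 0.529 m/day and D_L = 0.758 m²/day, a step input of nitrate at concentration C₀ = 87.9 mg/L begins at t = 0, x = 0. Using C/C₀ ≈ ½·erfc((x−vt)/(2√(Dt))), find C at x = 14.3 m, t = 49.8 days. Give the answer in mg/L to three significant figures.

80.6 mg/L

For a continuous step input, C/C₀ ≈ ½·erfc((x−vt)/(2√(Dt))).
vt = 0.529 × 49.8 = 26.3442 m and 2√(Dt) = 2√(0.758 × 49.8) = 12.29 m.
Argument (x−vt)/(2√(Dt)) = (14.3 − 26.3442)/12.29 = -0.9800; ½·erfc(-0.9800) = 0.9171.
C = 87.9 × 0.9171 = 80.6 mg/L.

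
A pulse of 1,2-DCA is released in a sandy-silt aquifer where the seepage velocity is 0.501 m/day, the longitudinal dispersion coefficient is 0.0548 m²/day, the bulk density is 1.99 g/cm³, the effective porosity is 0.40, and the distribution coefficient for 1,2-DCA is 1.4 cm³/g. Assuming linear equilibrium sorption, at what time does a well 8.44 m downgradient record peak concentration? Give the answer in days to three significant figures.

132 days

Retardation factor R = 1 + ρ_b·K_d/n = 1 + 1.99 × 1.4/0.40 = 7.965.
Sorption retards both mechanisms: v_R = v/R = 0.06290 m/day, D_R = D/R = 0.006880 m²/day.
Peak time from v_R²t² + 2D_R t − x² = 0: t = (√(D_R² + v_R²x²) − D_R)/v_R².
√(D_R² + v_R²x²) = √(0.006880² + 0.06290² × 8.44²) = 0.5309; v_R² = 0.003956.
t = (0.5309 − 0.006880)/0.003956 = 132 days.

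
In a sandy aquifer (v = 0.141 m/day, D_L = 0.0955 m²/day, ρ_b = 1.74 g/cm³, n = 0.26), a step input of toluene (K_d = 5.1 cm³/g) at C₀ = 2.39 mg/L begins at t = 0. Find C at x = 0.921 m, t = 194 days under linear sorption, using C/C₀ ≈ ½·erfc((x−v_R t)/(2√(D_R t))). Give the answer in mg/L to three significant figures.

Retardation factor R = 1 + ρ_b·K_d/n = 1 + 1.74 × 5.1/0.26 = 35.13.
Sorption retards both mechanisms: v_R = v/R = 0.004014 m/day, D_R = D/R = 0.002718 m²/day.
v_R·t = 0.004014 × 194 = 0.778716 m; 2√(D_R t) = 1.452 m; argument = (0.921 − 0.778716)/1.452 = 0.09799.
C = C₀ × ½·erfc(0.09799) = 2.39 × 0.4449 = 1.06 mg/L.

1.06 mg/L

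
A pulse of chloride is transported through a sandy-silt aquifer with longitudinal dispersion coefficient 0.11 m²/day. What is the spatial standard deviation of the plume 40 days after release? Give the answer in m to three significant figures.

2.97 m

Dispersive spreading gives a Gaussian with σ² = 2Dt; advection only shifts the center.
σ = √(2 × 0.11 × 40) = 2.97 m.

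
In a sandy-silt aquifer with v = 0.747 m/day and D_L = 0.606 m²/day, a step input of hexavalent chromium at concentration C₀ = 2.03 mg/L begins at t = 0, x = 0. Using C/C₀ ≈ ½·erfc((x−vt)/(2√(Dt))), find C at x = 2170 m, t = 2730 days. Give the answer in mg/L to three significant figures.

For a continuous step input, C/C₀ ≈ ½·erfc((x−vt)/(2√(Dt))).
vt = 0.747 × 2730 = 2039.31 m and 2√(Dt) = 2√(0.606 × 2730) = 81.35 m.
Argument (x−vt)/(2√(Dt)) = (2170 − 2039.31)/81.35 = 1.607; ½·erfc(1.607) = 0.01152.
C = 2.03 × 0.01152 = 0.0234 mg/L.

0.0234 mg/L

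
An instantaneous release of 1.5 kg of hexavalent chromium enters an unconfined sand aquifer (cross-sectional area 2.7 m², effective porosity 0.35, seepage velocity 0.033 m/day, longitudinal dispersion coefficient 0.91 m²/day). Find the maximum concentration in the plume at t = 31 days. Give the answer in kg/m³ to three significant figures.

The peak of an instantaneous 1D plume sits at x = vt; there the Gaussian factor is 1 and C_max = M/(n_e·A·√(4πDt)), where n_e·A is the pore area the mass is dissolved in.
√(4πDt) = √(4π × 0.91 × 31) = 18.83 m, so C_max = 1.5/(0.35 × 2.7 × 18.83) = 0.0843 kg/m³.

0.0843 kg/m³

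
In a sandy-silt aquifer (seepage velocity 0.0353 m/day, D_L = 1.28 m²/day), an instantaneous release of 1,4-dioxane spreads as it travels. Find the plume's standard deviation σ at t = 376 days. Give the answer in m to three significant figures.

31.0 m

Dispersive spreading gives a Gaussian with σ² = 2Dt; advection only shifts the center.
σ = √(2 × 1.28 × 376) = 31.0 m.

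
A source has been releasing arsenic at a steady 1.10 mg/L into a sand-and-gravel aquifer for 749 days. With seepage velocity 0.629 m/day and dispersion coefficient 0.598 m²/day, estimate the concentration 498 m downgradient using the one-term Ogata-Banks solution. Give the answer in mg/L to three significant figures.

0.203 mg/L

For a continuous step input, C/C₀ ≈ ½·erfc((x−vt)/(2√(Dt))).
vt = 0.629 × 749 = 471.121 m and 2√(Dt) = 2√(0.598 × 749) = 42.33 m.
Argument (x−vt)/(2√(Dt)) = (498 − 471.121)/42.33 = 0.6350; ½·erfc(0.6350) = 0.1846.
C = 1.10 × 0.1846 = 0.203 mg/L.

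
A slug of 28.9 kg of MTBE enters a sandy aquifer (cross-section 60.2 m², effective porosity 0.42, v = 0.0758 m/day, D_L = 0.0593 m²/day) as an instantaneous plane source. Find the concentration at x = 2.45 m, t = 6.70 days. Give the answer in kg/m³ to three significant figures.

For an instantaneous plane source, C(x,t) = M/(n_e·A·√(4πDt)) · exp(−(x−vt)²/(4Dt)), with n_e·A the pore (flow) area.
Plume center vt = 0.0758 × 6.70 = 0.50786 m, so the well at 2.45 m is 1.94214 m downgradient of the peak.
√(4πDt) = 2.234 m, giving peak height M/(n_e·A·√(4πDt)) = 28.9/(0.42 × 60.2 × 2.234) = 0.5116 kg/m³.
(x−vt)²/(4Dt) = (1.94214)²/(4 × 0.0593 × 6.70) = 2.373; exp(−2.373) = 0.09320.
C = 0.5116 × 0.09320 = 0.0477 kg/m³.

0.0477 kg/m³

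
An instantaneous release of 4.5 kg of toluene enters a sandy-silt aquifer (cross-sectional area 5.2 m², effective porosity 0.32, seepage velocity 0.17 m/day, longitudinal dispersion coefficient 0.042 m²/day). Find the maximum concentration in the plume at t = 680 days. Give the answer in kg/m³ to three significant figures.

The peak of an instantaneous 1D plume sits at x = vt; there the Gaussian factor is 1 and C_max = M/(n_e·A·√(4πDt)), where n_e·A is the pore area the mass is dissolved in.
√(4πDt) = √(4π × 0.042 × 680) = 18.94 m, so C_max = 4.5/(0.32 × 5.2 × 18.94) = 0.143 kg/m³.

0.143 kg/m³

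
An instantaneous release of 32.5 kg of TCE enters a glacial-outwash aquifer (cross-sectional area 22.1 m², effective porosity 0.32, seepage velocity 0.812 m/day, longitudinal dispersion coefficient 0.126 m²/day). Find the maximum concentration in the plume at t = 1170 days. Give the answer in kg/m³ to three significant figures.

0.107 kg/m³

The peak of an instantaneous 1D plume sits at x = vt; there the Gaussian factor is 1 and C_max = M/(n_e·A·√(4πDt)), where n_e·A is the pore area the mass is dissolved in.
√(4πDt) = √(4π × 0.126 × 1170) = 43.04 m, so C_max = 32.5/(0.32 × 22.1 × 43.04) = 0.107 kg/m³.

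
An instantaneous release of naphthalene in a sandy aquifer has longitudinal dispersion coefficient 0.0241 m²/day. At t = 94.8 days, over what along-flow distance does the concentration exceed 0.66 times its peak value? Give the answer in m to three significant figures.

3.90 m

The plume is Gaussian with σ = √(2Dt) = √(2 × 0.0241 × 94.8) = 2.138 m.
C/C_peak = exp(−Δx²/(2σ²)) = 0.66 ⇒ Δx = σ·√(−2 ln 0.66) = 2.138 × 0.9116 = 1.949 m.
Width = 2Δx = 3.90 m.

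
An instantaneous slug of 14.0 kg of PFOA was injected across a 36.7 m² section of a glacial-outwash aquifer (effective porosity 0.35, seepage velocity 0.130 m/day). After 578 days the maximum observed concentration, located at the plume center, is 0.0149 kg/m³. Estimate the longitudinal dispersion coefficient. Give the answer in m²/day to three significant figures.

At the plume center C_max = M/(n_e·A·√(4πDt)), so D = M²/(4πt·(n_e·A·C_max)²).
n_e·A·C_max = 0.35 × 36.7 × 0.0149 = 0.1914 kg/m.
D = 14.0²/(4π × 578 × 0.1914²) = 0.737 m²/day.

0.737 m²/day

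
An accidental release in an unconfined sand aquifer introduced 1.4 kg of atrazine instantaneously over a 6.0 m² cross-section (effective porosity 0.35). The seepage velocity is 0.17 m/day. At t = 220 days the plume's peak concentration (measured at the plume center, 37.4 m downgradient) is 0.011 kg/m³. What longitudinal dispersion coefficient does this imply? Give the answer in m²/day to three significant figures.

1.33 m²/day

At the plume center C_max = M/(n_e·A·√(4πDt)), so D = M²/(4πt·(n_e·A·C_max)²).
n_e·A·C_max = 0.35 × 6.0 × 0.011 = 0.02310 kg/m.
D = 1.4²/(4π × 220 × 0.02310²) = 1.33 m²/day.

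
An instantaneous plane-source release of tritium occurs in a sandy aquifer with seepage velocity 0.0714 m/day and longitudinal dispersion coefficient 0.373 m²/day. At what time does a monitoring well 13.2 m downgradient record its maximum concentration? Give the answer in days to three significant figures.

For the 1D instantaneous-source solution, setting ∂C/∂t = 0 at fixed x gives v²t² + 2Dt − x² = 0, so t = (√(D² + v²x²) − D)/v².
√(D² + v²x²) = √(0.373² + 0.0714² × 13.2²) = 1.014; v² = 0.00509796.
t = (1.014 − 0.373)/0.00509796 = 126 days (vs. the pure-advection estimate x/v = 185 d).

126 days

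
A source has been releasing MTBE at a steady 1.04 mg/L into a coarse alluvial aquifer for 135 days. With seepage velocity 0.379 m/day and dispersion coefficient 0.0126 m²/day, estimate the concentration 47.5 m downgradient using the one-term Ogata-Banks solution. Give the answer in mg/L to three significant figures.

For a continuous step input, C/C₀ ≈ ½·erfc((x−vt)/(2√(Dt))).
vt = 0.379 × 135 = 51.165 m and 2√(Dt) = 2√(0.0126 × 135) = 2.608 m.
Argument (x−vt)/(2√(Dt)) = (47.5 − 51.165)/2.608 = -1.405; ½·erfc(-1.405) = 0.9765.
C = 1.04 × 0.9765 = 1.02 mg/L.

1.02 mg/L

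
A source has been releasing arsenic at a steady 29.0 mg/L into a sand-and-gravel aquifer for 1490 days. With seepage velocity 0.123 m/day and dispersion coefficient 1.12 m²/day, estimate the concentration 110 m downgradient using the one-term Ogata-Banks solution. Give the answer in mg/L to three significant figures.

For a continuous step input, C/C₀ ≈ ½·erfc((x−vt)/(2√(Dt))).
vt = 0.123 × 1490 = 183.27 m and 2√(Dt) = 2√(1.12 × 1490) = 81.70 m.
Argument (x−vt)/(2√(Dt)) = (110 − 183.27)/81.70 = -0.8968; ½·erfc(-0.8968) = 0.8976.
C = 29.0 × 0.8976 = 26.0 mg/L.

26.0 mg/L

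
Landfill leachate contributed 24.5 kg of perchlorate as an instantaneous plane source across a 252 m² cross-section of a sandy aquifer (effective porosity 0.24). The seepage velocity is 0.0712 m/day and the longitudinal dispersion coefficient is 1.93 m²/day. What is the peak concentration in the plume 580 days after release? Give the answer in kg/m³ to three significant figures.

0.00342 kg/m³

The peak of an instantaneous 1D plume sits at x = vt; there the Gaussian factor is 1 and C_max = M/(n_e·A·√(4πDt)), where n_e·A is the pore area the mass is dissolved in.
√(4πDt) = √(4π × 1.93 × 580) = 118.6 m, so C_max = 24.5/(0.24 × 252 × 118.6) = 0.00342 kg/m³.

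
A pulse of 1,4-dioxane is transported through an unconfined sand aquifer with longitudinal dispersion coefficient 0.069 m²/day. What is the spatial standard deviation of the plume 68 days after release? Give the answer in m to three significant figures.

3.06 m

Dispersive spreading gives a Gaussian with σ² = 2Dt; advection only shifts the center.
σ = √(2 × 0.069 × 68) = 3.06 m.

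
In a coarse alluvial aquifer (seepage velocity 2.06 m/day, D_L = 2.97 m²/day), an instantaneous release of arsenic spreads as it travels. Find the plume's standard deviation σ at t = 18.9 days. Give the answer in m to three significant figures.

10.6 m

Dispersive spreading gives a Gaussian with σ² = 2Dt; advection only shifts the center.
σ = √(2 × 2.97 × 18.9) = 10.6 m.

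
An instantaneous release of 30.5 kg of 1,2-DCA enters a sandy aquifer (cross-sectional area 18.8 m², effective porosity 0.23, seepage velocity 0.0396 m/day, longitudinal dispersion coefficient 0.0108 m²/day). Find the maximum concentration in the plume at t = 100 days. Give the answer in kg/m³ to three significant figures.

1.91 kg/m³

The peak of an instantaneous 1D plume sits at x = vt; there the Gaussian factor is 1 and C_max = M/(n_e·A·√(4πDt)), where n_e·A is the pore area the mass is dissolved in.
√(4πDt) = √(4π × 0.0108 × 100) = 3.684 m, so C_max = 30.5/(0.23 × 18.8 × 3.684) = 1.91 kg/m³.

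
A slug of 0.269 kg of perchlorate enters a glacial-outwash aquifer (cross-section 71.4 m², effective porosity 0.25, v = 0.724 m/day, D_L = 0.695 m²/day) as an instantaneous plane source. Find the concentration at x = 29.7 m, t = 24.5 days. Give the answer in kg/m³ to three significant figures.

For an instantaneous plane source, C(x,t) = M/(n_e·A·√(4πDt)) · exp(−(x−vt)²/(4Dt)), with n_e·A the pore (flow) area.
Plume center vt = 0.724 × 24.5 = 17.738 m, so the well at 29.7 m is 11.962 m downgradient of the peak.
√(4πDt) = 14.63 m, giving peak height M/(n_e·A·√(4πDt)) = 0.269/(0.25 × 71.4 × 14.63) = 0.001030 kg/m³.
(x−vt)²/(4Dt) = (11.962)²/(4 × 0.695 × 24.5) = 2.101; exp(−2.101) = 0.1223.
C = 0.001030 × 0.1223 = 0.000126 kg/m³.

0.000126 kg/m³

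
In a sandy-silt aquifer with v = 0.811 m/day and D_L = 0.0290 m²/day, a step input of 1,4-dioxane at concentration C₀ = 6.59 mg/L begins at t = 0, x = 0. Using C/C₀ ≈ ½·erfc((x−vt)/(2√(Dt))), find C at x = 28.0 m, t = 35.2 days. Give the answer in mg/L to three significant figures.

For a continuous step input, C/C₀ ≈ ½·erfc((x−vt)/(2√(Dt))).
vt = 0.811 × 35.2 = 28.5472 m and 2√(Dt) = 2√(0.0290 × 35.2) = 2.021 m.
Argument (x−vt)/(2√(Dt)) = (28.0 − 28.5472)/2.021 = -0.2708; ½·erfc(-0.2708) = 0.6491.
C = 6.59 × 0.6491 = 4.28 mg/L.

4.28 mg/L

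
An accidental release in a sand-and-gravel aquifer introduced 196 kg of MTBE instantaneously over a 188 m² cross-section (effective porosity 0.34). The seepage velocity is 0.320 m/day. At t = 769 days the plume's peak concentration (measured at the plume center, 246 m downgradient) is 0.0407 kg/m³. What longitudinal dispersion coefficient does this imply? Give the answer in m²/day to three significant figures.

0.587 m²/day

At the plume center C_max = M/(n_e·A·√(4πDt)), so D = M²/(4πt·(n_e·A·C_max)²).
n_e·A·C_max = 0.34 × 188 × 0.0407 = 2.602 kg/m.
D = 196²/(4π × 769 × 2.602²) = 0.587 m²/day.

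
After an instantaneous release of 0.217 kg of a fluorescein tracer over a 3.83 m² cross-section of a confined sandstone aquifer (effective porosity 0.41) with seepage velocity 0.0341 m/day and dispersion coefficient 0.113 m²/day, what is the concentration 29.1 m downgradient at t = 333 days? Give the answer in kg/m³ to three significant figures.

0.000784 kg/m³

For an instantaneous plane source, C(x,t) = M/(n_e·A·√(4πDt)) · exp(−(x−vt)²/(4Dt)), with n_e·A the pore (flow) area.
Plume center vt = 0.0341 × 333 = 11.3553 m, so the well at 29.1 m is 17.7447 m downgradient of the peak.
√(4πDt) = 21.75 m, giving peak height M/(n_e·A·√(4πDt)) = 0.217/(0.41 × 3.83 × 21.75) = 0.006354 kg/m³.
(x−vt)²/(4Dt) = (17.7447)²/(4 × 0.113 × 333) = 2.092; exp(−2.092) = 0.1234.
C = 0.006354 × 0.1234 = 0.000784 kg/m³.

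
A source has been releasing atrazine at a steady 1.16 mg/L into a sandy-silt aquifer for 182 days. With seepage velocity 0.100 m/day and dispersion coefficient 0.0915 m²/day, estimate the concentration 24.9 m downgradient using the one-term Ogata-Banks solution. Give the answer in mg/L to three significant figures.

For a continuous step input, C/C₀ ≈ ½·erfc((x−vt)/(2√(Dt))).
vt = 0.100 × 182 = 18.2 m and 2√(Dt) = 2√(0.0915 × 182) = 8.162 m.
Argument (x−vt)/(2√(Dt)) = (24.9 − 18.2)/8.162 = 0.8209; ½·erfc(0.8209) = 0.1228.
C = 1.16 × 0.1228 = 0.142 mg/L.

0.142 mg/L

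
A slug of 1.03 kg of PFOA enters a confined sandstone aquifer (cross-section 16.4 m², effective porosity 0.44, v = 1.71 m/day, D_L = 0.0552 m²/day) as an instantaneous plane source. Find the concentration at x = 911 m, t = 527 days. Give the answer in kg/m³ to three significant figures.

0.00325 kg/m³

For an instantaneous plane source, C(x,t) = M/(n_e·A·√(4πDt)) · exp(−(x−vt)²/(4Dt)), with n_e·A the pore (flow) area.
Plume center vt = 1.71 × 527 = 901.17 m, so the well at 911 m is 9.83 m downgradient of the peak.
√(4πDt) = 19.12 m, giving peak height M/(n_e·A·√(4πDt)) = 1.03/(0.44 × 16.4 × 19.12) = 0.007465 kg/m³.
(x−vt)²/(4Dt) = (9.83)²/(4 × 0.0552 × 527) = 0.8304; exp(−0.8304) = 0.4359.
C = 0.007465 × 0.4359 = 0.00325 kg/m³.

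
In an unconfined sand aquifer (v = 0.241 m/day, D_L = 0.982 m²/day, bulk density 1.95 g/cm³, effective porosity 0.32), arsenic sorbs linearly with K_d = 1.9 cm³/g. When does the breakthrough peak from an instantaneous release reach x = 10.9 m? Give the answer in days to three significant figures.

Retardation factor R = 1 + ρ_b·K_d/n = 1 + 1.95 × 1.9/0.32 = 12.58.
Sorption retards both mechanisms: v_R = v/R = 0.01916 m/day, D_R = D/R = 0.07806 m²/day.
Peak time from v_R²t² + 2D_R t − x² = 0: t = (√(D_R² + v_R²x²) − D_R)/v_R².
√(D_R² + v_R²x²) = √(0.07806² + 0.01916² × 10.9²) = 0.2230; v_R² = 0.0003671.
t = (0.2230 − 0.07806)/0.0003671 = 395 days.

395 days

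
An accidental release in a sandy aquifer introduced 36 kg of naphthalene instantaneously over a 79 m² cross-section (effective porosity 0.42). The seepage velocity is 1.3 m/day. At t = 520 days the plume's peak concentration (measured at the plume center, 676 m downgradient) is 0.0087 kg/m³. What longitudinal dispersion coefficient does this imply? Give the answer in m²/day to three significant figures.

At the plume center C_max = M/(n_e·A·√(4πDt)), so D = M²/(4πt·(n_e·A·C_max)²).
n_e·A·C_max = 0.42 × 79 × 0.0087 = 0.2887 kg/m.
D = 36²/(4π × 520 × 0.2887²) = 2.38 m²/day.

2.38 m²/day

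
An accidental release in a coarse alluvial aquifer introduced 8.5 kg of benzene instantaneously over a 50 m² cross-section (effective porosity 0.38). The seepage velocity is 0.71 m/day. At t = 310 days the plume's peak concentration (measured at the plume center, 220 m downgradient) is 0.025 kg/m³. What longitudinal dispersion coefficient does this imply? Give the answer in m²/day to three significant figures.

At the plume center C_max = M/(n_e·A·√(4πDt)), so D = M²/(4πt·(n_e·A·C_max)²).
n_e·A·C_max = 0.38 × 50 × 0.025 = 0.4750 kg/m.
D = 8.5²/(4π × 310 × 0.4750²) = 0.0822 m²/day.

0.0822 m²/day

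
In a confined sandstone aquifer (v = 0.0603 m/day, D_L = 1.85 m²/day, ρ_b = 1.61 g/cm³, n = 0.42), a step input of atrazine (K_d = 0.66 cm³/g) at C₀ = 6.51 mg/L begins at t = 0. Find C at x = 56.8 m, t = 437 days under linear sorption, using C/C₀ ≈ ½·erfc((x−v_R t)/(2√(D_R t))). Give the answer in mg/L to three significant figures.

Retardation factor R = 1 + ρ_b·K_d/n = 1 + 1.61 × 0.66/0.42 = 3.530.
Sorption retards both mechanisms: v_R = v/R = 0.01708 m/day, D_R = D/R = 0.5241 m²/day.
v_R·t = 0.01708 × 437 = 7.46396 m; 2√(D_R t) = 30.27 m; argument = (56.8 − 7.46396)/30.27 = 1.630.
C = C₀ × ½·erfc(1.630) = 6.51 × 0.01058 = 0.0689 mg/L.

0.0689 mg/L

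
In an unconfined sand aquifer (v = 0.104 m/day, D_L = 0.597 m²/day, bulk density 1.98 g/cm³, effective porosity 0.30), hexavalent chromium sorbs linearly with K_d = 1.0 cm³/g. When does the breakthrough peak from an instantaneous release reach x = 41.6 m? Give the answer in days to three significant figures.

Retardation factor R = 1 + ρ_b·K_d/n = 1 + 1.98 × 1.0/0.30 = 7.600.
Sorption retards both mechanisms: v_R = v/R = 0.01368 m/day, D_R = D/R = 0.07855 m²/day.
Peak time from v_R²t² + 2D_R t − x² = 0: t = (√(D_R² + v_R²x²) − D_R)/v_R².
√(D_R² + v_R²x²) = √(0.07855² + 0.01368² × 41.6²) = 0.5745; v_R² = 0.0001871.
t = (0.5745 − 0.07855)/0.0001871 = 2650 days.

2650 days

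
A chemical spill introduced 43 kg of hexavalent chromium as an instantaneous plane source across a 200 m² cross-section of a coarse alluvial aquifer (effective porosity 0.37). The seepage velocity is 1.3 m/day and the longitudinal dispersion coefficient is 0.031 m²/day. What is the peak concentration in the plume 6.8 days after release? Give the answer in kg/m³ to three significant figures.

The peak of an instantaneous 1D plume sits at x = vt; there the Gaussian factor is 1 and C_max = M/(n_e·A·√(4πDt)), where n_e·A is the pore area the mass is dissolved in.
√(4πDt) = √(4π × 0.031 × 6.8) = 1.628 m, so C_max = 43/(0.37 × 200 × 1.628) = 0.357 kg/m³.

0.357 kg/m³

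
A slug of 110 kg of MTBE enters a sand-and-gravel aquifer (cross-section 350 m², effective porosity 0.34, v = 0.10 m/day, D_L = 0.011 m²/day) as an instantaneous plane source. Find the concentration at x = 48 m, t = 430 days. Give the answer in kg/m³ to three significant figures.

0.0320 kg/m³

For an instantaneous plane source, C(x,t) = M/(n_e·A·√(4πDt)) · exp(−(x−vt)²/(4Dt)), with n_e·A the pore (flow) area.
Plume center vt = 0.10 × 430 = 43 m, so the well at 48 m is 5 m downgradient of the peak.
√(4πDt) = 7.710 m, giving peak height M/(n_e·A·√(4πDt)) = 110/(0.34 × 350 × 7.710) = 0.1199 kg/m³.
(x−vt)²/(4Dt) = (5)²/(4 × 0.011 × 430) = 1.321; exp(−1.321) = 0.2669.
C = 0.1199 × 0.2669 = 0.0320 kg/m³.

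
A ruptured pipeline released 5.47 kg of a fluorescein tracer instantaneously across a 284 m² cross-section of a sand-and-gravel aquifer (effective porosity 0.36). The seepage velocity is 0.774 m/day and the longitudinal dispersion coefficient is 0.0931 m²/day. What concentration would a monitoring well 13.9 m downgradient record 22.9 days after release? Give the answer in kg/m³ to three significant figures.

For an instantaneous plane source, C(x,t) = M/(n_e·A·√(4πDt)) · exp(−(x−vt)²/(4Dt)), with n_e·A the pore (flow) area.
Plume center vt = 0.774 × 22.9 = 17.7246 m, so the well at 13.9 m is 3.8246 m upgradient of the peak.
√(4πDt) = 5.176 m, giving peak height M/(n_e·A·√(4πDt)) = 5.47/(0.36 × 284 × 5.176) = 0.01034 kg/m³.
(x−vt)²/(4Dt) = (-3.8246)²/(4 × 0.0931 × 22.9) = 1.715; exp(−1.715) = 0.1800.
C = 0.01034 × 0.1800 = 0.00186 kg/m³.

0.00186 kg/m³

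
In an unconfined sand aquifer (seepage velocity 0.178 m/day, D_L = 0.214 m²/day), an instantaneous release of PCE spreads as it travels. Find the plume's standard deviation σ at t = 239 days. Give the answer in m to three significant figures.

10.1 m

Dispersive spreading gives a Gaussian with σ² = 2Dt; advection only shifts the center.
σ = √(2 × 0.214 × 239) = 10.1 m.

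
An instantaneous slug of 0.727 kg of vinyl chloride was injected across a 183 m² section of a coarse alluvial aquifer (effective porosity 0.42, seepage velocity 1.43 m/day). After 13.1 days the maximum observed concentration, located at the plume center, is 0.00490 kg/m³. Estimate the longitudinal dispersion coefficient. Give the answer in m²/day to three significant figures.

At the plume center C_max = M/(n_e·A·√(4πDt)), so D = M²/(4πt·(n_e·A·C_max)²).
n_e·A·C_max = 0.42 × 183 × 0.00490 = 0.3766 kg/m.
D = 0.727²/(4π × 13.1 × 0.3766²) = 0.0226 m²/day.

0.0226 m²/day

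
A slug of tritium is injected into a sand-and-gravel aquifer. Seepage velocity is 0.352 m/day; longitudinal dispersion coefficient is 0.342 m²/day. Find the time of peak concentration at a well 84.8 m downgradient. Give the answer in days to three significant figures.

For the 1D instantaneous-source solution, setting ∂C/∂t = 0 at fixed x gives v²t² + 2Dt − x² = 0, so t = (√(D² + v²x²) − D)/v².
√(D² + v²x²) = √(0.342² + 0.352² × 84.8²) = 29.85; v² = 0.123904.
t = (29.85 − 0.342)/0.123904 = 238 days (vs. the pure-advection estimate x/v = 241 d).

238 days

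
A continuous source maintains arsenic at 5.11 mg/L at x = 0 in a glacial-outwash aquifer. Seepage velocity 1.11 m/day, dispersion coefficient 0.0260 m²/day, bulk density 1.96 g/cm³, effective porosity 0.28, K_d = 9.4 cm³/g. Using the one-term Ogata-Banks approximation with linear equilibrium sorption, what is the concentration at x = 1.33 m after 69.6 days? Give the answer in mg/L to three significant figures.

Retardation factor R = 1 + ρ_b·K_d/n = 1 + 1.96 × 9.4/0.28 = 66.80.
Sorption retards both mechanisms: v_R = v/R = 0.01662 m/day, D_R = D/R = 0.0003892 m²/day.
v_R·t = 0.01662 × 69.6 = 1.156752 m; 2√(D_R t) = 0.3292 m; argument = (1.33 − 1.156752)/0.3292 = 0.5263.
C = C₀ × ½·erfc(0.5263) = 5.11 × 0.2283 = 1.17 mg/L.

1.17 mg/L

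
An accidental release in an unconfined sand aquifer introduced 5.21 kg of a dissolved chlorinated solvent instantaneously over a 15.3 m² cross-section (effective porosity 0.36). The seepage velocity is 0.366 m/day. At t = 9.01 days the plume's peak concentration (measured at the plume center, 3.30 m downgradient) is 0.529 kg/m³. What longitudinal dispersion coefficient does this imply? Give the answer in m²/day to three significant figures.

At the plume center C_max = M/(n_e·A·√(4πDt)), so D = M²/(4πt·(n_e·A·C_max)²).
n_e·A·C_max = 0.36 × 15.3 × 0.529 = 2.914 kg/m.
D = 5.21²/(4π × 9.01 × 2.914²) = 0.0282 m²/day.

0.0282 m²/day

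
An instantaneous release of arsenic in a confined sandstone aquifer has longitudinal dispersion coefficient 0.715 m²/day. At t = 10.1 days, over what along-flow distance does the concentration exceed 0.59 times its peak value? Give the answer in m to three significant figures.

The plume is Gaussian with σ = √(2Dt) = √(2 × 0.715 × 10.1) = 3.800 m.
C/C_peak = exp(−Δx²/(2σ²)) = 0.59 ⇒ Δx = σ·√(−2 ln 0.59) = 3.800 × 1.027 = 3.903 m.
Width = 2Δx = 7.81 m.

7.81 m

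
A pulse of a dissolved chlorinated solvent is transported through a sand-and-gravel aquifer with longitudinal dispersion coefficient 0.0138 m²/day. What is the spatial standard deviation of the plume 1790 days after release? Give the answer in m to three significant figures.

Dispersive spreading gives a Gaussian with σ² = 2Dt; advection only shifts the center.
σ = √(2 × 0.0138 × 1790) = 7.03 m.

7.03 m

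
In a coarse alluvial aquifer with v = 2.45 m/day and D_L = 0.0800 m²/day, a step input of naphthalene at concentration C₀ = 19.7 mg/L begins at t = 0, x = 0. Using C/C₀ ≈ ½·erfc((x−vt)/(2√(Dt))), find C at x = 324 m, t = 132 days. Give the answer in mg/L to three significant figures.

For a continuous step input, C/C₀ ≈ ½·erfc((x−vt)/(2√(Dt))).
vt = 2.45 × 132 = 323.4 m and 2√(Dt) = 2√(0.0800 × 132) = 6.499 m.
Argument (x−vt)/(2√(Dt)) = (324 − 323.4)/6.499 = 0.09232; ½·erfc(0.09232) = 0.4481.
C = 19.7 × 0.4481 = 8.83 mg/L.

8.83 mg/L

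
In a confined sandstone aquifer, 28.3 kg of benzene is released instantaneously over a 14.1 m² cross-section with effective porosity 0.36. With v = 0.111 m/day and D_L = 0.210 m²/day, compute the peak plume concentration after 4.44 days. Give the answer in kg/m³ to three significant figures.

1.63 kg/m³

The peak of an instantaneous 1D plume sits at x = vt; there the Gaussian factor is 1 and C_max = M/(n_e·A·√(4πDt)), where n_e·A is the pore area the mass is dissolved in.
√(4πDt) = √(4π × 0.210 × 4.44) = 3.423 m, so C_max = 28.3/(0.36 × 14.1 × 3.423) = 1.63 kg/m³.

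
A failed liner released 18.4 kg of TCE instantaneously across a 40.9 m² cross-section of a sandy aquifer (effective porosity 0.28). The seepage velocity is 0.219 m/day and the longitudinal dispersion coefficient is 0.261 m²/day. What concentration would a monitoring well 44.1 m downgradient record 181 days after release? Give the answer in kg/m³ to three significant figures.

0.0594 kg/m³

For an instantaneous plane source, C(x,t) = M/(n_e·A·√(4πDt)) · exp(−(x−vt)²/(4Dt)), with n_e·A the pore (flow) area.
Plume center vt = 0.219 × 181 = 39.639 m, so the well at 44.1 m is 4.461 m downgradient of the peak.
√(4πDt) = 24.36 m, giving peak height M/(n_e·A·√(4πDt)) = 18.4/(0.28 × 40.9 × 24.36) = 0.06596 kg/m³.
(x−vt)²/(4Dt) = (4.461)²/(4 × 0.261 × 181) = 0.1053; exp(−0.1053) = 0.9001.
C = 0.06596 × 0.9001 = 0.0594 kg/m³.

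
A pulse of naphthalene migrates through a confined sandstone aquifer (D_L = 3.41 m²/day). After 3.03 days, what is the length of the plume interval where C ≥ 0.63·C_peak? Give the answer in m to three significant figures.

The plume is Gaussian with σ = √(2Dt) = √(2 × 3.41 × 3.03) = 4.546 m.
C/C_peak = exp(−Δx²/(2σ²)) = 0.63 ⇒ Δx = σ·√(−2 ln 0.63) = 4.546 × 0.9613 = 4.370 m.
Width = 2Δx = 8.74 m.

8.74 m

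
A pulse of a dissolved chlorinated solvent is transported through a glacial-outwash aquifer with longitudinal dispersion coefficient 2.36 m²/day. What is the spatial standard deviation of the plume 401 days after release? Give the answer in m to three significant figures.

Dispersive spreading gives a Gaussian with σ² = 2Dt; advection only shifts the center.
σ = √(2 × 2.36 × 401) = 43.5 m.

43.5 m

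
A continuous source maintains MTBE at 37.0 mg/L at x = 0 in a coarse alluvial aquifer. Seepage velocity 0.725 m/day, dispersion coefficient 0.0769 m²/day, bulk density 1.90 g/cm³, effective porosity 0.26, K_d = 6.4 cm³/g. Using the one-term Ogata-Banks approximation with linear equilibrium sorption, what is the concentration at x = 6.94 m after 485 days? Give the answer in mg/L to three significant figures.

Retardation factor R = 1 + ρ_b·K_d/n = 1 + 1.90 × 6.4/0.26 = 47.77.
Sorption retards both mechanisms: v_R = v/R = 0.01518 m/day, D_R = D/R = 0.001610 m²/day.
v_R·t = 0.01518 × 485 = 7.3623 m; 2√(D_R t) = 1.767 m; argument = (6.94 − 7.3623)/1.767 = -0.2390.
C = C₀ × ½·erfc(-0.2390) = 37.0 × 0.6323 = 23.4 mg/L.

23.4 mg/L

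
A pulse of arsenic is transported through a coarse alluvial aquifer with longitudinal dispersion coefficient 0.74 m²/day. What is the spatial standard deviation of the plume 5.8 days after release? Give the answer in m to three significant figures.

Dispersive spreading gives a Gaussian with σ² = 2Dt; advection only shifts the center.
σ = √(2 × 0.74 × 5.8) = 2.93 m.

2.93 m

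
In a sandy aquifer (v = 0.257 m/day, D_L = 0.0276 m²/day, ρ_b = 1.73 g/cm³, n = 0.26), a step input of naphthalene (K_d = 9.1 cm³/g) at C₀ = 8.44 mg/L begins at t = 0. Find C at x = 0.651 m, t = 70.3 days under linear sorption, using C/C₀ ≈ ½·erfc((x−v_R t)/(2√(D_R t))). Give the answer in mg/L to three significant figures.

0.652 mg/L

Retardation factor R = 1 + ρ_b·K_d/n = 1 + 1.73 × 9.1/0.26 = 61.55.
Sorption retards both mechanisms: v_R = v/R = 0.004175 m/day, D_R = D/R = 0.0004484 m²/day.
v_R·t = 0.004175 × 70.3 = 0.2935025 m; 2√(D_R t) = 0.3551 m; argument = (0.651 − 0.2935025)/0.3551 = 1.007.
C = C₀ × ½·erfc(1.007) = 8.44 × 0.07721 = 0.652 mg/L.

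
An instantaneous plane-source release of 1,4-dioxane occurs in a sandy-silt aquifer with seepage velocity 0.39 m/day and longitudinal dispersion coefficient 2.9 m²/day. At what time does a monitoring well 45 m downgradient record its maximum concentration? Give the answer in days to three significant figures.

For the 1D instantaneous-source solution, setting ∂C/∂t = 0 at fixed x gives v²t² + 2Dt − x² = 0, so t = (√(D² + v²x²) − D)/v².
√(D² + v²x²) = √(2.9² + 0.39² × 45²) = 17.79; v² = 0.1521.
t = (17.79 − 2.9)/0.1521 = 97.9 days (vs. the pure-advection estimate x/v = 115 d).

97.9 days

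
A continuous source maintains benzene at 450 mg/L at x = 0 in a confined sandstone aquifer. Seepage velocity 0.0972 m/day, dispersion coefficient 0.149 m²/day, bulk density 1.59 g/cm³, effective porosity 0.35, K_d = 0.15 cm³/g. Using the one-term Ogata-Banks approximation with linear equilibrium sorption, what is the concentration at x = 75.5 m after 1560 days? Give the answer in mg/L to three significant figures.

365 mg/L

Retardation factor R = 1 + ρ_b·K_d/n = 1 + 1.59 × 0.15/0.35 = 1.681.
Sorption retards both mechanisms: v_R = v/R = 0.05782 m/day, D_R = D/R = 0.08864 m²/day.
v_R·t = 0.05782 × 1560 = 90.1992 m; 2√(D_R t) = 23.52 m; argument = (75.5 − 90.1992)/23.52 = -0.6250.
C = C₀ × ½·erfc(-0.6250) = 450 × 0.8116 = 365 mg/L.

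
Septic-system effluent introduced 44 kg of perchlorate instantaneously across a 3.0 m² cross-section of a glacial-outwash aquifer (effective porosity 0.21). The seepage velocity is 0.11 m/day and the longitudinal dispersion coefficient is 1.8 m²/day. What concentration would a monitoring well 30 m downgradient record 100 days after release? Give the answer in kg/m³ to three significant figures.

For an instantaneous plane source, C(x,t) = M/(n_e·A·√(4πDt)) · exp(−(x−vt)²/(4Dt)), with n_e·A the pore (flow) area.
Plume center vt = 0.11 × 100 = 11 m, so the well at 30 m is 19 m downgradient of the peak.
√(4πDt) = 47.56 m, giving peak height M/(n_e·A·√(4πDt)) = 44/(0.21 × 3.0 × 47.56) = 1.468 kg/m³.
(x−vt)²/(4Dt) = (19)²/(4 × 1.8 × 100) = 0.5014; exp(−0.5014) = 0.6057.
C = 1.468 × 0.6057 = 0.889 kg/m³.

0.889 kg/m³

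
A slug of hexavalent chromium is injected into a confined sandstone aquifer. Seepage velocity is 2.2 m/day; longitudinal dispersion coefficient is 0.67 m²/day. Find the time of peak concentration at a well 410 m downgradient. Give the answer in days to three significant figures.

186 days

For the 1D instantaneous-source solution, setting ∂C/∂t = 0 at fixed x gives v²t² + 2Dt − x² = 0, so t = (√(D² + v²x²) − D)/v².
√(D² + v²x²) = √(0.67² + 2.2² × 410²) = 902.0; v² = 4.84.
t = (902.0 − 0.67)/4.84 = 186 days (vs. the pure-advection estimate x/v = 186 d).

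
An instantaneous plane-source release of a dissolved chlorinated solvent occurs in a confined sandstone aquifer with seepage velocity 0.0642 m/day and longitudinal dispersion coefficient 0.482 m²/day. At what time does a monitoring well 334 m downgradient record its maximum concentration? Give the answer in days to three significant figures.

5090 days

For the 1D instantaneous-source solution, setting ∂C/∂t = 0 at fixed x gives v²t² + 2Dt − x² = 0, so t = (√(D² + v²x²) − D)/v².
√(D² + v²x²) = √(0.482² + 0.0642² × 334²) = 21.45; v² = 0.00412164.
t = (21.45 − 0.482)/0.00412164 = 5090 days (vs. the pure-advection estimate x/v = 5200 d).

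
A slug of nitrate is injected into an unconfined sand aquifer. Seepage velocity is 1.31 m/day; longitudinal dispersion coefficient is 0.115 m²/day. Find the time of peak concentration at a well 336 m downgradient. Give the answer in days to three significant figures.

For the 1D instantaneous-source solution, setting ∂C/∂t = 0 at fixed x gives v²t² + 2Dt − x² = 0, so t = (√(D² + v²x²) − D)/v².
√(D² + v²x²) = √(0.115² + 1.31² × 336²) = 440.2; v² = 1.7161.
t = (440.2 − 0.115)/1.7161 = 256 days (vs. the pure-advection estimate x/v = 256 d).

256 days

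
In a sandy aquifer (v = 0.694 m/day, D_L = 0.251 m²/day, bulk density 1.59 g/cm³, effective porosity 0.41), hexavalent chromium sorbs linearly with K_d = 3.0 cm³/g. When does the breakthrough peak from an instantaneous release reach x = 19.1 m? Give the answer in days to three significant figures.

Retardation factor R = 1 + ρ_b·K_d/n = 1 + 1.59 × 3.0/0.41 = 12.63.
Sorption retards both mechanisms: v_R = v/R = 0.05495 m/day, D_R = D/R = 0.01987 m²/day.
Peak time from v_R²t² + 2D_R t − x² = 0: t = (√(D_R² + v_R²x²) − D_R)/v_R².
√(D_R² + v_R²x²) = √(0.01987² + 0.05495² × 19.1²) = 1.050; v_R² = 0.003020.
t = (1.050 − 0.01987)/0.003020 = 341 days.

341 days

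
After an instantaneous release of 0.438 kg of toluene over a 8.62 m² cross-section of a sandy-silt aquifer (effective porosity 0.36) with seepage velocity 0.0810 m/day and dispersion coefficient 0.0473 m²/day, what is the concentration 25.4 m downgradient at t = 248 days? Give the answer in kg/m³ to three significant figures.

0.00637 kg/m³

For an instantaneous plane source, C(x,t) = M/(n_e·A·√(4πDt)) · exp(−(x−vt)²/(4Dt)), with n_e·A the pore (flow) area.
Plume center vt = 0.0810 × 248 = 20.088 m, so the well at 25.4 m is 5.312 m downgradient of the peak.
√(4πDt) = 12.14 m, giving peak height M/(n_e·A·√(4πDt)) = 0.438/(0.36 × 8.62 × 12.14) = 0.01163 kg/m³.
(x−vt)²/(4Dt) = (5.312)²/(4 × 0.0473 × 248) = 0.6014; exp(−0.6014) = 0.5480.
C = 0.01163 × 0.5480 = 0.00637 kg/m³.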